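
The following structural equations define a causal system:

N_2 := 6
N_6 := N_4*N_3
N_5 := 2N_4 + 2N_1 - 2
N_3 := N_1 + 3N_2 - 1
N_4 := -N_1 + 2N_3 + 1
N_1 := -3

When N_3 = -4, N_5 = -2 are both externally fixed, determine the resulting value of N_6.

16

Setting N_3 = -4, N_5 = -2 by intervention discards those variables' equations.
N_4 = -N_1 + 2N_3 + 1  [with N_1=-3, N_3=-4]  = -4
N_6 = N_4*N_3  [with N_4=-4, N_3=-4]  = 16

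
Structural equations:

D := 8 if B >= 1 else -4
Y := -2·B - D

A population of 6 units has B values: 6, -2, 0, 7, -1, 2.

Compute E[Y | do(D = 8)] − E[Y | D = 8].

6

do(D=8) breaks D's dependence on B. With D=8 fixed, Y across the units is -20, -4, -8, -22, -6, -12, mean -12.
E[Y|D=8] averages over only the 3 units with D=8 (B = 6, 7, 2): Y = -20, -22, -12, mean -18.
Difference = -12 − (-18) = 6.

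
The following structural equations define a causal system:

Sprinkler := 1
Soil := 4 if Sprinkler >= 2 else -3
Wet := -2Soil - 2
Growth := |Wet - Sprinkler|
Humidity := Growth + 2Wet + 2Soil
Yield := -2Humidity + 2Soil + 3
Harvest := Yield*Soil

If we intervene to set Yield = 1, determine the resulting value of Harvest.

Intervening sets Yield = 1 and removes its equation (Yield := -2Humidity + 2Soil + 3).
Soil = 4 if Sprinkler >= 2 else -3  [with Sprinkler=1]  = -3
Harvest = Yield*Soil  [with Yield=1, Soil=-3]  = -3

-3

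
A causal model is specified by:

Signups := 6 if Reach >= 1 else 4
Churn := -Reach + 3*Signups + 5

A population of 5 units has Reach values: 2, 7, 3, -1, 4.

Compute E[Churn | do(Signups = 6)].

20

Every unit gets Signups=6 under the intervention. Churn values become 21, 16, 20, 24, 19; E[Churn|do(Signups=6)] = 20.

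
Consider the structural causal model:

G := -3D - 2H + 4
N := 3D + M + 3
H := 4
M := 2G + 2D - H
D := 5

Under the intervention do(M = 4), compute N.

Intervening sets M = 4 and removes its equation (M := 2G + 2D - H).
N = 3D + M + 3  [with D=5, M=4]  = 22

22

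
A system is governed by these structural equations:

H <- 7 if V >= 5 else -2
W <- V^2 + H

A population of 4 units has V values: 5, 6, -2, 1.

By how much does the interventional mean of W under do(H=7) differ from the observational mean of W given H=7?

-14

Under do(H=7), H's equation is replaced by H=7 for every unit. Per-unit W: 32, 43, 11, 8. Mean = 23.5.
E[W|H=7] averages over only the 2 units with H=7 (V = 5, 6): W = 32, 43, mean 37.5.
Difference = 23.5 − 37.5 = -14.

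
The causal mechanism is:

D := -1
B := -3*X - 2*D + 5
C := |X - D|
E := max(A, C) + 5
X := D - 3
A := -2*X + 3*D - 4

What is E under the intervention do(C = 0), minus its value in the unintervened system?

-2

The intervention breaks the incoming arrows to C: C := |X - D| no longer applies, and C = 0.
X = D - 3  [with D=-1]  = -4
A = -2*X + 3*D - 4  [with X=-4, D=-1]  = 1
E = max(A, C) + 5  [with A=1, C=0]  = 6
Without intervention: X = D - 3  [with D=-1]  = -4; A = -2*X + 3*D - 4  [with X=-4, D=-1]  = 1; C = |X - D|  [with X=-4, D=-1]  = 3; E = max(A, C) + 5  [with A=1, C=3]  = 8.
Change = 6 − 8 = -2.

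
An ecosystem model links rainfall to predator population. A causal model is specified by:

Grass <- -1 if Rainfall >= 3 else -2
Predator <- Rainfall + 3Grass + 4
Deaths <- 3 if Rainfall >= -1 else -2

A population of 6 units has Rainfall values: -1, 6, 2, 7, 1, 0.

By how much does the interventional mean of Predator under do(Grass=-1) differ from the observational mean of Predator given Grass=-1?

Under do(Grass=-1), Grass's equation is replaced by Grass=-1 for every unit. Per-unit Predator: 0, 7, 3, 8, 2, 1. Mean = 3.5.
Conditioning on Grass=-1 selects the 2 unit(s) with Rainfall ∈ {6, 7}. Their Predator values: 7, 8. Mean = 7.5.
Difference = 3.5 − 7.5 = -4.

-4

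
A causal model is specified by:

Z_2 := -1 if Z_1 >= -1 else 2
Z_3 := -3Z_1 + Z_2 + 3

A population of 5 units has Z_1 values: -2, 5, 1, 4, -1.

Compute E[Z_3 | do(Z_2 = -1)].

Under do(Z_2=-1), Z_2's equation is replaced by Z_2=-1 for every unit. Per-unit Z_3: 8, -13, -1, -10, 5. Mean = -2.2.

-2.2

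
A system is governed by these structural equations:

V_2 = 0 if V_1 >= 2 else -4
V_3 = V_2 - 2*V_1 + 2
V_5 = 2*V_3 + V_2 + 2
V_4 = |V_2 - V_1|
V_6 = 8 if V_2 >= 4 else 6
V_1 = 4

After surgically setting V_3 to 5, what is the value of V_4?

4

The intervention breaks the incoming arrows to V_3: V_3 = V_2 - 2*V_1 + 2 no longer applies, and V_3 = 5.
V_4 is not downstream of the intervention, so its value is determined by the original equations.
V_2 = 0 if V_1 >= 2 else -4  [with V_1=4]  = 0
V_4 = |V_2 - V_1|  [with V_2=0, V_1=4]  = 4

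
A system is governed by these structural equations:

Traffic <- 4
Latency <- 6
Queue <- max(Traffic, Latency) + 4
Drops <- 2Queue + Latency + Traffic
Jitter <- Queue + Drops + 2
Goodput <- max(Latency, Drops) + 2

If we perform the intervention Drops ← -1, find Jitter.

Intervening sets Drops = -1 and removes its equation (Drops <- 2Queue + Latency + Traffic).
Queue = max(Traffic, Latency) + 4  [with Traffic=4, Latency=6]  = 10
Jitter = Queue + Drops + 2  [with Queue=10, Drops=-1]  = 11

11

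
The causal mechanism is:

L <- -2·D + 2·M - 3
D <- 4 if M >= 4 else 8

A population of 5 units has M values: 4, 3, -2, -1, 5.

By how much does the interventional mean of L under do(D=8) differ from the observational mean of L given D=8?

do(D=8) breaks D's dependence on M. With D=8 fixed, L across the units is -11, -13, -23, -21, -9, mean -15.4.
Conditioning on D=8 selects the 3 unit(s) with M ∈ {3, -2, -1}. Their L values: -13, -23, -21. Mean = -19.
Difference = -15.4 − (-19) = 3.6.

3.6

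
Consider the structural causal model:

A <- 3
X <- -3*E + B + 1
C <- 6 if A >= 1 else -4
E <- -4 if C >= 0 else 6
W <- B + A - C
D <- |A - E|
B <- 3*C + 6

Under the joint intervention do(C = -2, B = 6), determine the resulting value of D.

3

Setting C = -2, B = 6 by intervention discards those variables' equations.
E = -4 if C >= 0 else 6  [with C=-2]  = 6
D = |A - E|  [with A=3, E=6]  = 3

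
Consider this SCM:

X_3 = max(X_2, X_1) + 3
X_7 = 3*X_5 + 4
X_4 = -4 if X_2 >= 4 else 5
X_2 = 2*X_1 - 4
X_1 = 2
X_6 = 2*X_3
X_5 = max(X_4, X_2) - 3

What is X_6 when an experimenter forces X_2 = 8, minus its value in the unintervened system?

12

Under do(X_2=8), the mechanism X_2 = 2*X_1 - 4 is discarded; X_2 is fixed at 8.
X_3 = max(X_2, X_1) + 3  [with X_2=8, X_1=2]  = 11
X_6 = 2*X_3  [with X_3=11]  = 22
Without intervention: X_2 = 2*X_1 - 4  [with X_1=2]  = 0; X_3 = max(X_2, X_1) + 3  [with X_2=0, X_1=2]  = 5; X_6 = 2*X_3  [with X_3=5]  = 10.
Change = 22 − 10 = 12.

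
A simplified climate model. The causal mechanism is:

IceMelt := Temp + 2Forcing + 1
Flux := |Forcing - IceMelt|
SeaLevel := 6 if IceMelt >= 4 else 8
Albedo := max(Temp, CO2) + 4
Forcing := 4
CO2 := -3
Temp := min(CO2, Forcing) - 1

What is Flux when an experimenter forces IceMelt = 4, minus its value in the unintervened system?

The intervention breaks the incoming arrows to IceMelt: IceMelt := Temp + 2Forcing + 1 no longer applies, and IceMelt = 4.
Flux = |Forcing - IceMelt|  [with Forcing=4, IceMelt=4]  = 0
Without intervention: Temp = min(CO2, Forcing) - 1  [with CO2=-3, Forcing=4]  = -4; IceMelt = Temp + 2Forcing + 1  [with Temp=-4, Forcing=4]  = 5; Flux = |Forcing - IceMelt|  [with Forcing=4, IceMelt=5]  = 1.
Change = 0 − 1 = -1.

-1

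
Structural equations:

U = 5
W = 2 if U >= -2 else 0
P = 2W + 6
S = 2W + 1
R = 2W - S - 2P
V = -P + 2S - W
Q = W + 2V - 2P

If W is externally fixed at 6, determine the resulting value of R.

-37

do(W=6) replaces the equation W = 2 if U >= -2 else 0 with the constant W = 6.
P = 2W + 6  [with W=6]  = 18
S = 2W + 1  [with W=6]  = 13
R = 2W - S - 2P  [with W=6, S=13, P=18]  = -37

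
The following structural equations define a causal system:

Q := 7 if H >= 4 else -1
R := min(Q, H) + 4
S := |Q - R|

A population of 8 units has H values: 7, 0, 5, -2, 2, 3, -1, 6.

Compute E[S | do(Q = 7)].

2.75

Every unit gets Q=7 under the intervention. S values become 4, 3, 2, 5, 1, 0, 4, 3; E[S|do(Q=7)] = 2.75.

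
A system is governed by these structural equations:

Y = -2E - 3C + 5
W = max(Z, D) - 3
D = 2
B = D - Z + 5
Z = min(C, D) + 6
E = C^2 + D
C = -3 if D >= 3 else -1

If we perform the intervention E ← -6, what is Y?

Under do(E=-6), the mechanism E = C^2 + D is discarded; E is fixed at -6.
C = -3 if D >= 3 else -1  [with D=2]  = -1
Y = -2E - 3C + 5  [with E=-6, C=-1]  = 20

20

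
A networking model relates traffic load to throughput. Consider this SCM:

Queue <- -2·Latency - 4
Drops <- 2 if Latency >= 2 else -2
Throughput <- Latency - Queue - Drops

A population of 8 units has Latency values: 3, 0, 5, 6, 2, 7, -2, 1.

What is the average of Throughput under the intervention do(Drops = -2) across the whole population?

14.25

Every unit gets Drops=-2 under the intervention. Throughput values become 15, 6, 21, 24, 12, 27, 0, 9; E[Throughput|do(Drops=-2)] = 14.25.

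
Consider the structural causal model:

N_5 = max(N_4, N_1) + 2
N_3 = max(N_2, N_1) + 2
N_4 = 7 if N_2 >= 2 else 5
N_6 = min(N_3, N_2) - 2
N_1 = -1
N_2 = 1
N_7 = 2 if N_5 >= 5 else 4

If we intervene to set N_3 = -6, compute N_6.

-8

The intervention breaks the incoming arrows to N_3: N_3 = max(N_2, N_1) + 2 no longer applies, and N_3 = -6.
N_6 = min(N_3, N_2) - 2  [with N_3=-6, N_2=1]  = -8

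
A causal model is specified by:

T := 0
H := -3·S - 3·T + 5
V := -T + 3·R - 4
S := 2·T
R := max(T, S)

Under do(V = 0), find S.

The intervention breaks the incoming arrows to V: V := -T + 3·R - 4 no longer applies, and V = 0.
Since S is not a descendant of the intervened variable, it is unaffected.
S = 2·T  [with T=0]  = 0

0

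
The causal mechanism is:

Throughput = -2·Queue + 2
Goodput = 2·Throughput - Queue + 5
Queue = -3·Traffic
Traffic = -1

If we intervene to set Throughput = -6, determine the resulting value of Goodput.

The intervention breaks the incoming arrows to Throughput: Throughput = -2·Queue + 2 no longer applies, and Throughput = -6.
Queue = -3·Traffic  [with Traffic=-1]  = 3
Goodput = 2·Throughput - Queue + 5  [with Throughput=-6, Queue=3]  = -10

-10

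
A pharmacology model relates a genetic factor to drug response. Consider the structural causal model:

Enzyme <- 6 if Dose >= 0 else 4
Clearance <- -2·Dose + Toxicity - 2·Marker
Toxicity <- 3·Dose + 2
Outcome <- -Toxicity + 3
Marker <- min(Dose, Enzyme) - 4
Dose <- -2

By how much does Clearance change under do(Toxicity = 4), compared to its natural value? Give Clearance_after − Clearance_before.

Intervening sets Toxicity = 4 and removes its equation (Toxicity <- 3·Dose + 2).
Enzyme = 6 if Dose >= 0 else 4  [with Dose=-2]  = 4
Marker = min(Dose, Enzyme) - 4  [with Dose=-2, Enzyme=4]  = -6
Clearance = -2·Dose + Toxicity - 2·Marker  [with Dose=-2, Toxicity=4, Marker=-6]  = 20
Without intervention: Enzyme = 6 if Dose >= 0 else 4  [with Dose=-2]  = 4; Marker = min(Dose, Enzyme) - 4  [with Dose=-2, Enzyme=4]  = -6; Toxicity = 3·Dose + 2  [with Dose=-2]  = -4; Clearance = -2·Dose + Toxicity - 2·Marker  [with Dose=-2, Toxicity=-4, Marker=-6]  = 12.
Change = 20 − 12 = 8.

8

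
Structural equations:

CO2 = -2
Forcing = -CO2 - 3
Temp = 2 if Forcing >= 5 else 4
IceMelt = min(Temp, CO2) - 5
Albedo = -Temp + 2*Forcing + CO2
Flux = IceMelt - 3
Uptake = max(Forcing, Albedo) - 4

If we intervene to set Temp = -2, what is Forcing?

Under do(Temp=-2), the mechanism Temp = 2 if Forcing >= 5 else 4 is discarded; Temp is fixed at -2.
Since Forcing is not a descendant of the intervened variable, it is unaffected.
Forcing = -CO2 - 3  [with CO2=-2]  = -1

-1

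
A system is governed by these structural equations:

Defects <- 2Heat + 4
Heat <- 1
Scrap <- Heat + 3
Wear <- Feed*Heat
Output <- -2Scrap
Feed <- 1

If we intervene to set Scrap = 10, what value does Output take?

The intervention breaks the incoming arrows to Scrap: Scrap <- Heat + 3 no longer applies, and Scrap = 10.
Output = -2Scrap  [with Scrap=10]  = -20

-20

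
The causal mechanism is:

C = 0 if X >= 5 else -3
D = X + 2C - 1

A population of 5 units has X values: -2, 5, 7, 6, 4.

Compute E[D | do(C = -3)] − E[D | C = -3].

Every unit gets C=-3 under the intervention. D values become -9, -2, 0, -1, -3; E[D|do(C=-3)] = -3.
Observing C=-3 restricts to units where C's equation naturally yields -3: X ∈ {-2, 4}. In that subpopulation D = -9, -3, mean -6.
Difference = -3 − (-6) = 3.

3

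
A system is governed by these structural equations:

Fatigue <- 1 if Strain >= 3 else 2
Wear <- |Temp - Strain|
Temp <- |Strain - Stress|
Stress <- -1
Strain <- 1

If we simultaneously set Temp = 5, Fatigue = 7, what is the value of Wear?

4

The joint intervention fixes Temp = 5, Fatigue = 7, removing each variable's own equation.
Wear = |Temp - Strain|  [with Temp=5, Strain=1]  = 4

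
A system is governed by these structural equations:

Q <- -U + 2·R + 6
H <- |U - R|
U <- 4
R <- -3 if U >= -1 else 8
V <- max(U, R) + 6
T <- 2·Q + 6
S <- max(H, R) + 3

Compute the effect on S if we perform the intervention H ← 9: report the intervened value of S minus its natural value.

2

The intervention breaks the incoming arrows to H: H <- |U - R| no longer applies, and H = 9.
R = -3 if U >= -1 else 8  [with U=4]  = -3
S = max(H, R) + 3  [with H=9, R=-3]  = 12
Without intervention: R = -3 if U >= -1 else 8  [with U=4]  = -3; H = |U - R|  [with U=4, R=-3]  = 7; S = max(H, R) + 3  [with H=7, R=-3]  = 10.
Change = 12 − 10 = 2.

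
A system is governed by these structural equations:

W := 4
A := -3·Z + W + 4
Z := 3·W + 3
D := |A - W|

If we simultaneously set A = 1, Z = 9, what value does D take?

The joint intervention fixes A = 1, Z = 9, removing each variable's own equation.
D = |A - W|  [with A=1, W=4]  = 3

3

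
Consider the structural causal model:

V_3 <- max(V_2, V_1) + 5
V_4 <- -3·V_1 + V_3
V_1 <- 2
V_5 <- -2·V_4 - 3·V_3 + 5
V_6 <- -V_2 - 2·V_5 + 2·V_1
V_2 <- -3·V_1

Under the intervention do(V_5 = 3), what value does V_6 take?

The intervention breaks the incoming arrows to V_5: V_5 <- -2·V_4 - 3·V_3 + 5 no longer applies, and V_5 = 3.
V_2 = -3·V_1  [with V_1=2]  = -6
V_6 = -V_2 - 2·V_5 + 2·V_1  [with V_2=-6, V_5=3, V_1=2]  = 4

4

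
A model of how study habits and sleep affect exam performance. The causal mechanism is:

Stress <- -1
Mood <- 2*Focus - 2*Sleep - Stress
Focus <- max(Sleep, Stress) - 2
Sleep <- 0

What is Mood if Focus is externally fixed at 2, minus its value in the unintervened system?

8

The intervention breaks the incoming arrows to Focus: Focus <- max(Sleep, Stress) - 2 no longer applies, and Focus = 2.
Mood = 2*Focus - 2*Sleep - Stress  [with Focus=2, Sleep=0, Stress=-1]  = 5
Without intervention: Focus = max(Sleep, Stress) - 2  [with Sleep=0, Stress=-1]  = -2; Mood = 2*Focus - 2*Sleep - Stress  [with Focus=-2, Sleep=0, Stress=-1]  = -3.
Change = 5 − (-3) = 8.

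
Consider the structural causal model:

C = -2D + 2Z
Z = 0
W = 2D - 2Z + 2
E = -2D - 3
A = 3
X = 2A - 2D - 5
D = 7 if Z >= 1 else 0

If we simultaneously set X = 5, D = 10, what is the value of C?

-20

Under do(X = 5, D = 10), each intervened variable's structural equation is replaced by its fixed value.
C = -2D + 2Z  [with D=10, Z=0]  = -20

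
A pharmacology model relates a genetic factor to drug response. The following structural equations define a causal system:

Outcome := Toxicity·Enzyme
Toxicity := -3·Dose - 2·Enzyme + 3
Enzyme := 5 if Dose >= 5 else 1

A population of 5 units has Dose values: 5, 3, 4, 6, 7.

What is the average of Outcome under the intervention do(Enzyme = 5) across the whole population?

-110

Under do(Enzyme=5), Enzyme's equation is replaced by Enzyme=5 for every unit. Per-unit Outcome: -110, -80, -95, -125, -140. Mean = -110.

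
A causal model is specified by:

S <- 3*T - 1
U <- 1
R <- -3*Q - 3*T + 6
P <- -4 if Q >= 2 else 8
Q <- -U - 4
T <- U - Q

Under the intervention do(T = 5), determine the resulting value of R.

6

do(T=5) replaces the equation T <- U - Q with the constant T = 5.
Q = -U - 4  [with U=1]  = -5
R = -3*Q - 3*T + 6  [with Q=-5, T=5]  = 6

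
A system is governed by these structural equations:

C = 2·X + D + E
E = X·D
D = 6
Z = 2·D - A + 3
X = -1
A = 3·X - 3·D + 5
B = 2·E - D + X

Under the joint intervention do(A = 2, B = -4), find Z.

Under do(A = 2, B = -4), each intervened variable's structural equation is replaced by its fixed value.
Z = 2·D - A + 3  [with D=6, A=2]  = 13

13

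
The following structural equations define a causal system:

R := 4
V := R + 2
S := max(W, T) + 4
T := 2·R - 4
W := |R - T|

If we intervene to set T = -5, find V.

do(T=-5) replaces the equation T := 2·R - 4 with the constant T = -5.
Since V is not a descendant of the intervened variable, it is unaffected.
V = R + 2  [with R=4]  = 6

6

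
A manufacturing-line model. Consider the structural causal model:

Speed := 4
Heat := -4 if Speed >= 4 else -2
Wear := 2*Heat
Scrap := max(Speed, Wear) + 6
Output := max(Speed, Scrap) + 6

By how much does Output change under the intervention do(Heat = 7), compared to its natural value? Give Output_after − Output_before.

do(Heat=7) replaces the equation Heat := -4 if Speed >= 4 else -2 with the constant Heat = 7.
Wear = 2*Heat  [with Heat=7]  = 14
Scrap = max(Speed, Wear) + 6  [with Speed=4, Wear=14]  = 20
Output = max(Speed, Scrap) + 6  [with Speed=4, Scrap=20]  = 26
Without intervention: Heat = -4 if Speed >= 4 else -2  [with Speed=4]  = -4; Wear = 2*Heat  [with Heat=-4]  = -8; Scrap = max(Speed, Wear) + 6  [with Speed=4, Wear=-8]  = 10; Output = max(Speed, Scrap) + 6  [with Speed=4, Scrap=10]  = 16.
Change = 26 − 16 = 10.

10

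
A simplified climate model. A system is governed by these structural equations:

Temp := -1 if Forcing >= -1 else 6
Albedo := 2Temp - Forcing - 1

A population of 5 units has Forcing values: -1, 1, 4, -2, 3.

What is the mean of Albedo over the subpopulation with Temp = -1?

Observing Temp=-1 restricts to units where Temp's equation naturally yields -1: Forcing ∈ {-1, 1, 4, 3}. In that subpopulation Albedo = -2, -4, -7, -6, mean -4.75.

-4.75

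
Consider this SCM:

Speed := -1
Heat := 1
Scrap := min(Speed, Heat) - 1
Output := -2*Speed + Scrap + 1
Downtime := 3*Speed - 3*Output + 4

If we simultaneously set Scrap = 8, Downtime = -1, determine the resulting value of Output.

11

The joint intervention fixes Scrap = 8, Downtime = -1, removing each variable's own equation.
Output = -2*Speed + Scrap + 1  [with Speed=-1, Scrap=8]  = 11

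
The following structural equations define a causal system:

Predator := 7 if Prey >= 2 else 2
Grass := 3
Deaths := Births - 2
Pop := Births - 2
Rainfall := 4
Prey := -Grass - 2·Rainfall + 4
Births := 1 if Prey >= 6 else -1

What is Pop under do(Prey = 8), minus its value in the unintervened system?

2

The intervention breaks the incoming arrows to Prey: Prey := -Grass - 2·Rainfall + 4 no longer applies, and Prey = 8.
Births = 1 if Prey >= 6 else -1  [with Prey=8]  = 1
Pop = Births - 2  [with Births=1]  = -1
Without intervention: Prey = -Grass - 2·Rainfall + 4  [with Grass=3, Rainfall=4]  = -7; Births = 1 if Prey >= 6 else -1  [with Prey=-7]  = -1; Pop = Births - 2  [with Births=-1]  = -3.
Change = -1 − (-3) = 2.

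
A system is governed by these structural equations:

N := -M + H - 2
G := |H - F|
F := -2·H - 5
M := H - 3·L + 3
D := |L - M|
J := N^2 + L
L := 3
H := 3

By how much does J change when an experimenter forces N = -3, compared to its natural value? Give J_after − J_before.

do(N=-3) replaces the equation N := -M + H - 2 with the constant N = -3.
J = N^2 + L  [with N=-3, L=3]  = 12
Without intervention: M = H - 3·L + 3  [with H=3, L=3]  = -3; N = -M + H - 2  [with M=-3, H=3]  = 4; J = N^2 + L  [with N=4, L=3]  = 19.
Change = 12 − 19 = -7.

-7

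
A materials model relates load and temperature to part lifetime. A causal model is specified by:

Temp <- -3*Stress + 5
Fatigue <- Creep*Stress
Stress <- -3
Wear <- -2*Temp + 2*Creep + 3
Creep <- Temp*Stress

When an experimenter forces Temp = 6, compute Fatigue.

do(Temp=6) replaces the equation Temp <- -3*Stress + 5 with the constant Temp = 6.
Creep = Temp*Stress  [with Temp=6, Stress=-3]  = -18
Fatigue = Creep*Stress  [with Creep=-18, Stress=-3]  = 54

54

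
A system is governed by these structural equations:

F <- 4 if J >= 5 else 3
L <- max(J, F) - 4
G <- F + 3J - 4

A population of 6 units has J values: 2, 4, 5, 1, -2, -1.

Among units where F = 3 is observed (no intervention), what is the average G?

Conditioning on F=3 selects the 5 unit(s) with J ∈ {2, 4, 1, -2, -1}. Their G values: 5, 11, 2, -7, -4. Mean = 1.4.

1.4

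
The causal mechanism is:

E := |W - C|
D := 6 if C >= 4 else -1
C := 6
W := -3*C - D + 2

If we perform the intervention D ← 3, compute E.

Under do(D=3), the mechanism D := 6 if C >= 4 else -1 is discarded; D is fixed at 3.
W = -3*C - D + 2  [with C=6, D=3]  = -19
E = |W - C|  [with W=-19, C=6]  = 25

25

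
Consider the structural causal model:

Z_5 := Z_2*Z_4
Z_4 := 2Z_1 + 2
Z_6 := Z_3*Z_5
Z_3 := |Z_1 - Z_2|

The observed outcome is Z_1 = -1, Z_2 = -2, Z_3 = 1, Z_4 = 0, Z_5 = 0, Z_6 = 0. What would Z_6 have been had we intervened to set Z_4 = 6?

Under do(Z_4=6), the mechanism Z_4 := 2Z_1 + 2 is discarded; Z_4 is fixed at 6.
Z_3 = |Z_1 - Z_2|  [with Z_1=-1, Z_2=-2]  = 1
Z_5 = Z_2*Z_4  [with Z_2=-2, Z_4=6]  = -12
Z_6 = Z_3*Z_5  [with Z_3=1, Z_5=-12]  = -12

-12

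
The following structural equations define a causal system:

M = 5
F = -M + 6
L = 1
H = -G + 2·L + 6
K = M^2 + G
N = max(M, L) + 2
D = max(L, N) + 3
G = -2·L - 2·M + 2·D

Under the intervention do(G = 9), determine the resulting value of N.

do(G=9) replaces the equation G = -2·L - 2·M + 2·D with the constant G = 9.
No directed path runs from G to N, so N keeps its natural value.
N = max(M, L) + 2  [with M=5, L=1]  = 7

7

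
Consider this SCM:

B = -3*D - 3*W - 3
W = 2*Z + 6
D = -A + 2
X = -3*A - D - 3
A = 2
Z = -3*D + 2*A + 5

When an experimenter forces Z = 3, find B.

-39

The intervention breaks the incoming arrows to Z: Z = -3*D + 2*A + 5 no longer applies, and Z = 3.
D = -A + 2  [with A=2]  = 0
W = 2*Z + 6  [with Z=3]  = 12
B = -3*D - 3*W - 3  [with D=0, W=12]  = -39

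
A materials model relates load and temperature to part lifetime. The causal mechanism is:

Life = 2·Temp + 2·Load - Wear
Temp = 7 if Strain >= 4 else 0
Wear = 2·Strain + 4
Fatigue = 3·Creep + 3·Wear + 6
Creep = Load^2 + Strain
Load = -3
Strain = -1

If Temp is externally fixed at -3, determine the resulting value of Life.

-14

The intervention breaks the incoming arrows to Temp: Temp = 7 if Strain >= 4 else 0 no longer applies, and Temp = -3.
Wear = 2·Strain + 4  [with Strain=-1]  = 2
Life = 2·Temp + 2·Load - Wear  [with Temp=-3, Load=-3, Wear=2]  = -14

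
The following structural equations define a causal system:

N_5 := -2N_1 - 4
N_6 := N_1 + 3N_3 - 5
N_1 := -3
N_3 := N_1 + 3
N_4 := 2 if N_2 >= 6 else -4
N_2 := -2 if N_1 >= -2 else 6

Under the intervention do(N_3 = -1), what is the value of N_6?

The intervention breaks the incoming arrows to N_3: N_3 := N_1 + 3 no longer applies, and N_3 = -1.
N_6 = N_1 + 3N_3 - 5  [with N_1=-3, N_3=-1]  = -11

-11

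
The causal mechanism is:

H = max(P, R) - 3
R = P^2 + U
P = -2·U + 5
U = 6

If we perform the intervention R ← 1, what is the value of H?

The intervention breaks the incoming arrows to R: R = P^2 + U no longer applies, and R = 1.
P = -2·U + 5  [with U=6]  = -7
H = max(P, R) - 3  [with P=-7, R=1]  = -2

-2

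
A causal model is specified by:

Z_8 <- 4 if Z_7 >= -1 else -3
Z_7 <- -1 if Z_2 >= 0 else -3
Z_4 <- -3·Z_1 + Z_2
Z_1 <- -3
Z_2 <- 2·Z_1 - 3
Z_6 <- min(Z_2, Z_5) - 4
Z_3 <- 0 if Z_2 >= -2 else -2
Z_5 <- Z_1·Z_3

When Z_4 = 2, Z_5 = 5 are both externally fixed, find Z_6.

The joint intervention fixes Z_4 = 2, Z_5 = 5, removing each variable's own equation.
Z_2 = 2·Z_1 - 3  [with Z_1=-3]  = -9
Z_6 = min(Z_2, Z_5) - 4  [with Z_2=-9, Z_5=5]  = -13

-13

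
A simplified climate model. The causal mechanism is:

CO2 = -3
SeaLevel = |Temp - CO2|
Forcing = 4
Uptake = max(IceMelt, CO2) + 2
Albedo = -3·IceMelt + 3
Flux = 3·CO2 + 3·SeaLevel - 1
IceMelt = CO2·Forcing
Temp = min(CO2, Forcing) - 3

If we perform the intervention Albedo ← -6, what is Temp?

-6

do(Albedo=-6) replaces the equation Albedo = -3·IceMelt + 3 with the constant Albedo = -6.
Temp is not downstream of the intervention, so its value is determined by the original equations.
Temp = min(CO2, Forcing) - 3  [with CO2=-3, Forcing=4]  = -6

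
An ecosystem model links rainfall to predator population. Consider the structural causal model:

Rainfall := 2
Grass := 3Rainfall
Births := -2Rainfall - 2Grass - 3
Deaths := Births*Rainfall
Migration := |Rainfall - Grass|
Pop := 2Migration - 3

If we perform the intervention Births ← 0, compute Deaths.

0

The intervention breaks the incoming arrows to Births: Births := -2Rainfall - 2Grass - 3 no longer applies, and Births = 0.
Deaths = Births*Rainfall  [with Births=0, Rainfall=2]  = 0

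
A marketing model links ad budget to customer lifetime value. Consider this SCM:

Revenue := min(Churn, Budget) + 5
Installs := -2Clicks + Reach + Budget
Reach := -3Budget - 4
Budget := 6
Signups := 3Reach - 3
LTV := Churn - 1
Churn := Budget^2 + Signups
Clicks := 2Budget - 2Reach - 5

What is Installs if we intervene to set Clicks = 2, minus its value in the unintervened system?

The intervention breaks the incoming arrows to Clicks: Clicks := 2Budget - 2Reach - 5 no longer applies, and Clicks = 2.
Reach = -3Budget - 4  [with Budget=6]  = -22
Installs = -2Clicks + Reach + Budget  [with Clicks=2, Reach=-22, Budget=6]  = -20
Without intervention: Reach = -3Budget - 4  [with Budget=6]  = -22; Clicks = 2Budget - 2Reach - 5  [with Budget=6, Reach=-22]  = 51; Installs = -2Clicks + Reach + Budget  [with Clicks=51, Reach=-22, Budget=6]  = -118.
Change = -20 − (-118) = 98.

98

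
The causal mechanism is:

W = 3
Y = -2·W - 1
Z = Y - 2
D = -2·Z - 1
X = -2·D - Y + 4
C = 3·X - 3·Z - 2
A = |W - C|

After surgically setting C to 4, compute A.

1

Intervening sets C = 4 and removes its equation (C = 3·X - 3·Z - 2).
A = |W - C|  [with W=3, C=4]  = 1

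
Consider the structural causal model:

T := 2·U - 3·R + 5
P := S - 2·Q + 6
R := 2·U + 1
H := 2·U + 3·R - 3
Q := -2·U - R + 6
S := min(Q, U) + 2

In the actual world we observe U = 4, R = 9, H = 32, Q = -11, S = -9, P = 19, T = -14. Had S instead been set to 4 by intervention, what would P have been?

The intervention breaks the incoming arrows to S: S := min(Q, U) + 2 no longer applies, and S = 4.
R = 2·U + 1  [with U=4]  = 9
Q = -2·U - R + 6  [with U=4, R=9]  = -11
P = S - 2·Q + 6  [with S=4, Q=-11]  = 32

32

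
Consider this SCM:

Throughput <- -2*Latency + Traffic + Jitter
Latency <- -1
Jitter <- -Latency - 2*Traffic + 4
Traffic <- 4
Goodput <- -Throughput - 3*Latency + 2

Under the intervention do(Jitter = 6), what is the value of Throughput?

The intervention breaks the incoming arrows to Jitter: Jitter <- -Latency - 2*Traffic + 4 no longer applies, and Jitter = 6.
Throughput = -2*Latency + Traffic + Jitter  [with Latency=-1, Traffic=4, Jitter=6]  = 12

12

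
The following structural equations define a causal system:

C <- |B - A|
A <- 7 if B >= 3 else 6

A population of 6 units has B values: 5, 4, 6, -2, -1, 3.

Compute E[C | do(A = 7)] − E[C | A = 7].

Under do(A=7), A's equation is replaced by A=7 for every unit. Per-unit C: 2, 3, 1, 9, 8, 4. Mean = 4.5.
Conditioning on A=7 selects the 4 unit(s) with B ∈ {5, 4, 6, 3}. Their C values: 2, 3, 1, 4. Mean = 2.5.
Difference = 4.5 − 2.5 = 2.

2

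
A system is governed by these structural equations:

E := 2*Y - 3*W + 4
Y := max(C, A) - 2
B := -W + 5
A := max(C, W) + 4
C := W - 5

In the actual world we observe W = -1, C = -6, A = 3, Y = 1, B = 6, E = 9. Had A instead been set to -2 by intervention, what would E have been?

The intervention breaks the incoming arrows to A: A := max(C, W) + 4 no longer applies, and A = -2.
C = W - 5  [with W=-1]  = -6
Y = max(C, A) - 2  [with C=-6, A=-2]  = -4
E = 2*Y - 3*W + 4  [with Y=-4, W=-1]  = -1

-1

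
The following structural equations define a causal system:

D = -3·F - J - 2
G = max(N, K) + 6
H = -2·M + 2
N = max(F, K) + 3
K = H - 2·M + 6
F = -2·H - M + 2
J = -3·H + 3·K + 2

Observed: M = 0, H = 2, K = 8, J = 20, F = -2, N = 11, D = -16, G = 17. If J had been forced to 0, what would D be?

4

The intervention breaks the incoming arrows to J: J = -3·H + 3·K + 2 no longer applies, and J = 0.
H = -2·M + 2  [with M=0]  = 2
F = -2·H - M + 2  [with H=2, M=0]  = -2
D = -3·F - J - 2  [with F=-2, J=0]  = 4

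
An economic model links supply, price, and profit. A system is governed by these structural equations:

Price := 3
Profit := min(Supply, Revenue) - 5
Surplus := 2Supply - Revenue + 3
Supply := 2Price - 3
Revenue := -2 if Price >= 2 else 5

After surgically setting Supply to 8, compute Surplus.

21

do(Supply=8) replaces the equation Supply := 2Price - 3 with the constant Supply = 8.
Revenue = -2 if Price >= 2 else 5  [with Price=3]  = -2
Surplus = 2Supply - Revenue + 3  [with Supply=8, Revenue=-2]  = 21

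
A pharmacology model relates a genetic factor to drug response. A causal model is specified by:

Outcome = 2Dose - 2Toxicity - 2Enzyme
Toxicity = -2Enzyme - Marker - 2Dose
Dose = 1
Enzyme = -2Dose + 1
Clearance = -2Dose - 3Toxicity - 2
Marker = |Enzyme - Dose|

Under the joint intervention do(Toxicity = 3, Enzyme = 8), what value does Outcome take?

The joint intervention fixes Toxicity = 3, Enzyme = 8, removing each variable's own equation.
Outcome = 2Dose - 2Toxicity - 2Enzyme  [with Dose=1, Toxicity=3, Enzyme=8]  = -20

-20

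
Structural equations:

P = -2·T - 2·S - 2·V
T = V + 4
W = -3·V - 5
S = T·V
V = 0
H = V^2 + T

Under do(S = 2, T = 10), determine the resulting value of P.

The joint intervention fixes S = 2, T = 10, removing each variable's own equation.
P = -2·T - 2·S - 2·V  [with T=10, S=2, V=0]  = -24

-24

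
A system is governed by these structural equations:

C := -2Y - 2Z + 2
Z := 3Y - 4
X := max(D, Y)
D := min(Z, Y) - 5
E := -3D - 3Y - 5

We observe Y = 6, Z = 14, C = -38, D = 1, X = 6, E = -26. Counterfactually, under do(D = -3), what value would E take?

-14

Under do(D=-3), the mechanism D := min(Z, Y) - 5 is discarded; D is fixed at -3.
E = -3D - 3Y - 5  [with D=-3, Y=6]  = -14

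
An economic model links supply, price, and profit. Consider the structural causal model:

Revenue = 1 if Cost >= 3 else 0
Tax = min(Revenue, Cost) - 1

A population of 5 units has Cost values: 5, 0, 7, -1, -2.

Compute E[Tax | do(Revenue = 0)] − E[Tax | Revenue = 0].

0.4

Under do(Revenue=0), Revenue's equation is replaced by Revenue=0 for every unit. Per-unit Tax: -1, -1, -1, -2, -3. Mean = -1.6.
Conditioning on Revenue=0 selects the 3 unit(s) with Cost ∈ {0, -1, -2}. Their Tax values: -1, -2, -3. Mean = -2.
Difference = -1.6 − (-2) = 0.4.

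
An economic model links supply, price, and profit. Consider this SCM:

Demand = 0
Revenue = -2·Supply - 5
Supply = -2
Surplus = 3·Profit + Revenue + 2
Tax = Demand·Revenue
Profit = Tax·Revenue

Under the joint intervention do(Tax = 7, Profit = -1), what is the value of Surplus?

The joint intervention fixes Tax = 7, Profit = -1, removing each variable's own equation.
Revenue = -2·Supply - 5  [with Supply=-2]  = -1
Surplus = 3·Profit + Revenue + 2  [with Profit=-1, Revenue=-1]  = -2

-2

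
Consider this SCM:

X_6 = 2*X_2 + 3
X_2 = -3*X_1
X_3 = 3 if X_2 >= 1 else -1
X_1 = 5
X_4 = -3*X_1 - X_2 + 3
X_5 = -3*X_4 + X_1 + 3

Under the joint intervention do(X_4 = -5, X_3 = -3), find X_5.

23

The joint intervention fixes X_4 = -5, X_3 = -3, removing each variable's own equation.
X_5 = -3*X_4 + X_1 + 3  [with X_4=-5, X_1=5]  = 23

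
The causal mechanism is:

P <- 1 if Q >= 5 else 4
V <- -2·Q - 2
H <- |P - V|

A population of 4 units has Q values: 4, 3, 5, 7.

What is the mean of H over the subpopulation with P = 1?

Observing P=1 restricts to units where P's equation naturally yields 1: Q ∈ {5, 7}. In that subpopulation H = 13, 17, mean 15.

15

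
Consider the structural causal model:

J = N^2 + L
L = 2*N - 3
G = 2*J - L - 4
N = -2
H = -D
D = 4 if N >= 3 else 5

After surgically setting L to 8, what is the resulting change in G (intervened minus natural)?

15

do(L=8) replaces the equation L = 2*N - 3 with the constant L = 8.
J = N^2 + L  [with N=-2, L=8]  = 12
G = 2*J - L - 4  [with J=12, L=8]  = 12
Without intervention: L = 2*N - 3  [with N=-2]  = -7; J = N^2 + L  [with N=-2, L=-7]  = -3; G = 2*J - L - 4  [with J=-3, L=-7]  = -3.
Change = 12 − (-3) = 15.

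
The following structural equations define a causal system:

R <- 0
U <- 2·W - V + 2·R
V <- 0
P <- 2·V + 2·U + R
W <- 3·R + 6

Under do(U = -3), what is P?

-6

Intervening sets U = -3 and removes its equation (U <- 2·W - V + 2·R).
P = 2·V + 2·U + R  [with V=0, U=-3, R=0]  = -6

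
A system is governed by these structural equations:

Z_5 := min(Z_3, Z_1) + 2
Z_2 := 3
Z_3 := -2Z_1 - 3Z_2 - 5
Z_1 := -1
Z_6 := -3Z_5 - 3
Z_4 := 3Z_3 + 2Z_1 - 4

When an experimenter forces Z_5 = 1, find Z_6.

-6

The intervention breaks the incoming arrows to Z_5: Z_5 := min(Z_3, Z_1) + 2 no longer applies, and Z_5 = 1.
Z_6 = -3Z_5 - 3  [with Z_5=1]  = -6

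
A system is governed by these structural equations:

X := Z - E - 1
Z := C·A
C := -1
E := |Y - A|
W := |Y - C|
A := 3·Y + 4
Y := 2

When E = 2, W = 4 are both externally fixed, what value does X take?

Under do(E = 2, W = 4), each intervened variable's structural equation is replaced by its fixed value.
A = 3·Y + 4  [with Y=2]  = 10
Z = C·A  [with C=-1, A=10]  = -10
X = Z - E - 1  [with Z=-10, E=2]  = -13

-13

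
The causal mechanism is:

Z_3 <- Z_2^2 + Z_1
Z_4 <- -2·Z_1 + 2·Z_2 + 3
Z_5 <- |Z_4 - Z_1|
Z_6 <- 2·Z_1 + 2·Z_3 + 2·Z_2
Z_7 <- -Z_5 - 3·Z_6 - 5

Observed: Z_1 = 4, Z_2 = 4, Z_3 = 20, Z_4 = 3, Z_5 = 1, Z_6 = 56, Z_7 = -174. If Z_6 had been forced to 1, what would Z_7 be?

Intervening sets Z_6 = 1 and removes its equation (Z_6 <- 2·Z_1 + 2·Z_3 + 2·Z_2).
Z_4 = -2·Z_1 + 2·Z_2 + 3  [with Z_1=4, Z_2=4]  = 3
Z_5 = |Z_4 - Z_1|  [with Z_4=3, Z_1=4]  = 1
Z_7 = -Z_5 - 3·Z_6 - 5  [with Z_5=1, Z_6=1]  = -9

-9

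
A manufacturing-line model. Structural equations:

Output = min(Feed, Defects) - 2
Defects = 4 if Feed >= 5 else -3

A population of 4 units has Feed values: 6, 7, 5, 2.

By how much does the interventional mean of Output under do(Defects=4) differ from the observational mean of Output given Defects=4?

Every unit gets Defects=4 under the intervention. Output values become 2, 2, 2, 0; E[Output|do(Defects=4)] = 1.5.
Conditioning on Defects=4 selects the 3 unit(s) with Feed ∈ {6, 7, 5}. Their Output values: 2, 2, 2. Mean = 2.
Difference = 1.5 − 2 = -0.5.

-0.5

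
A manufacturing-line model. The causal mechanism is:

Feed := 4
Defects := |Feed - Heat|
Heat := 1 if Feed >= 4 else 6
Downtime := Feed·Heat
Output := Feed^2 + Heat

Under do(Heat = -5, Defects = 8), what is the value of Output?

Setting Heat = -5, Defects = 8 by intervention discards those variables' equations.
Output = Feed^2 + Heat  [with Feed=4, Heat=-5]  = 11

11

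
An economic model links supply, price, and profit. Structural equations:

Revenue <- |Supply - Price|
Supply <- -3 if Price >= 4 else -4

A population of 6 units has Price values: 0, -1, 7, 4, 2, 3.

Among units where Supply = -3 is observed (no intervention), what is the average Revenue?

8.5

Conditioning on Supply=-3 selects the 2 unit(s) with Price ∈ {7, 4}. Their Revenue values: 10, 7. Mean = 8.5.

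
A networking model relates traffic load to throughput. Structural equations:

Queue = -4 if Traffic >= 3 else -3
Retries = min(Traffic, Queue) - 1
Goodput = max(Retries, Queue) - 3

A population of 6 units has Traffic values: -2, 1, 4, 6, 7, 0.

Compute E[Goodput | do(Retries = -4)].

-6.5

do(Retries=-4) breaks Retries's dependence on Traffic. With Retries=-4 fixed, Goodput across the units is -6, -6, -7, -7, -7, -6, mean -6.5.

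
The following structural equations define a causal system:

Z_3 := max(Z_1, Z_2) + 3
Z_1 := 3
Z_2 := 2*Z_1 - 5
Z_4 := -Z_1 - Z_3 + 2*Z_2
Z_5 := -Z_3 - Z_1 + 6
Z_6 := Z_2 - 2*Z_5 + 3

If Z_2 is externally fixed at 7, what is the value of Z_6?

Under do(Z_2=7), the mechanism Z_2 := 2*Z_1 - 5 is discarded; Z_2 is fixed at 7.
Z_3 = max(Z_1, Z_2) + 3  [with Z_1=3, Z_2=7]  = 10
Z_5 = -Z_3 - Z_1 + 6  [with Z_3=10, Z_1=3]  = -7
Z_6 = Z_2 - 2*Z_5 + 3  [with Z_2=7, Z_5=-7]  = 24

24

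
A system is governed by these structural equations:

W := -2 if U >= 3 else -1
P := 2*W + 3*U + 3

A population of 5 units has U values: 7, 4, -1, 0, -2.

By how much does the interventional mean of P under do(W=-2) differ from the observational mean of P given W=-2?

The intervention sets W=-2 in all 5 units regardless of U. Recomputing P per unit gives 20, 11, -4, -1, -7; average 3.8.
Observing W=-2 restricts to units where W's equation naturally yields -2: U ∈ {7, 4}. In that subpopulation P = 20, 11, mean 15.5.
Difference = 3.8 − 15.5 = -11.7.

-11.7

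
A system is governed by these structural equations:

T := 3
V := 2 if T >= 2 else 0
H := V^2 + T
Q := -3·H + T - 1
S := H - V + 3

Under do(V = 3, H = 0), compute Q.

Setting V = 3, H = 0 by intervention discards those variables' equations.
Q = -3·H + T - 1  [with H=0, T=3]  = 2

2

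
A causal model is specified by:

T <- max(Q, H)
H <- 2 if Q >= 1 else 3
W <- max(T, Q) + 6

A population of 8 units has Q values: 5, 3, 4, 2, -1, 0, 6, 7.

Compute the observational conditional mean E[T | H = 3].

E[T|H=3] averages over only the 2 units with H=3 (Q = -1, 0): T = 3, 3, mean 3.

3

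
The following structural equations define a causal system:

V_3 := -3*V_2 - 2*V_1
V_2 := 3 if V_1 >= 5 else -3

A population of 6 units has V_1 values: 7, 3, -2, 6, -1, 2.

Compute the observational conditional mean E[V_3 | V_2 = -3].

E[V_3|V_2=-3] averages over only the 4 units with V_2=-3 (V_1 = 3, -2, -1, 2): V_3 = 3, 13, 11, 5, mean 8.

8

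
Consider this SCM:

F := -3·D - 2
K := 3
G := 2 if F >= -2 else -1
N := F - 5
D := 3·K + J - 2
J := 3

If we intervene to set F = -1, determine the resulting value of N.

Under do(F=-1), the mechanism F := -3·D - 2 is discarded; F is fixed at -1.
N = F - 5  [with F=-1]  = -6

-6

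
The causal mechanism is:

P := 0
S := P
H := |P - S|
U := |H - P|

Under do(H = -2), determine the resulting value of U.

2

The intervention breaks the incoming arrows to H: H := |P - S| no longer applies, and H = -2.
U = |H - P|  [with H=-2, P=0]  = 2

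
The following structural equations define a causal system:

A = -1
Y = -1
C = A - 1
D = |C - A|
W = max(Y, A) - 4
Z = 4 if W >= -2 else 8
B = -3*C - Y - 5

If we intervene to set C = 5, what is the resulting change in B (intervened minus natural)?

-21

The intervention breaks the incoming arrows to C: C = A - 1 no longer applies, and C = 5.
B = -3*C - Y - 5  [with C=5, Y=-1]  = -19
Without intervention: C = A - 1  [with A=-1]  = -2; B = -3*C - Y - 5  [with C=-2, Y=-1]  = 2.
Change = -19 − 2 = -21.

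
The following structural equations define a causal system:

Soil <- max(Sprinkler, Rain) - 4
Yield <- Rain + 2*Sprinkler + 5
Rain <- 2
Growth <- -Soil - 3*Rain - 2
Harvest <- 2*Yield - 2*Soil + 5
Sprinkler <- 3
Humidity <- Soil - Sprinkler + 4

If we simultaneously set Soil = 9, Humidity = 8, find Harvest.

13

Under do(Soil = 9, Humidity = 8), each intervened variable's structural equation is replaced by its fixed value.
Yield = Rain + 2*Sprinkler + 5  [with Rain=2, Sprinkler=3]  = 13
Harvest = 2*Yield - 2*Soil + 5  [with Yield=13, Soil=9]  = 13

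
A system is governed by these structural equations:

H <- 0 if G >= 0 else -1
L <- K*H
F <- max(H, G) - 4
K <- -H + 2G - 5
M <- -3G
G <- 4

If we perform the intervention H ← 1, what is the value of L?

2

Under do(H=1), the mechanism H <- 0 if G >= 0 else -1 is discarded; H is fixed at 1.
K = -H + 2G - 5  [with H=1, G=4]  = 2
L = K*H  [with K=2, H=1]  = 2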